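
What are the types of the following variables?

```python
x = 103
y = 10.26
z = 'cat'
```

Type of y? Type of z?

y is float; z is str

float, str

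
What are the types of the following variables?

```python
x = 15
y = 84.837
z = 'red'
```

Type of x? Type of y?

x is int; y is float

int, float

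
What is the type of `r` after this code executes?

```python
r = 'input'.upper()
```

str.upper() returns str

str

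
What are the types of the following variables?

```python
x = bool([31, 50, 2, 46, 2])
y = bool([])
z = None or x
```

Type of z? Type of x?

None or <bool> returns the bool; bool() returns bool

bool, bool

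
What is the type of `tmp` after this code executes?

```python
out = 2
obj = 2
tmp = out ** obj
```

int ** positive int returns int (2 ** 2 = 4)

int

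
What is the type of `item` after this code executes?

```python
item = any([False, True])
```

any() returns bool

bool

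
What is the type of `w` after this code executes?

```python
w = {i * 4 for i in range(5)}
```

A set comprehension {expr for x in iterable} produces a set

set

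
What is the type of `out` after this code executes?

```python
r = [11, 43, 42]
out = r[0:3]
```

Slicing a list always returns a list

list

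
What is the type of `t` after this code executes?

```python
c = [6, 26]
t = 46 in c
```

'in' operator returns bool

bool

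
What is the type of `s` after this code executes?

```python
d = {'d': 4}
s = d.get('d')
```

dict.get() returns the value (int) when key is found

int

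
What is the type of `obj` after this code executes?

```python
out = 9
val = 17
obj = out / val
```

int / int always returns float in Python 3 (9 / 17 = 0.529412)

float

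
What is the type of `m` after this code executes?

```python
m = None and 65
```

'and' returns first falsy value (None)

NoneType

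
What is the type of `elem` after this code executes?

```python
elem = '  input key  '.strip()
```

str.strip() returns str

str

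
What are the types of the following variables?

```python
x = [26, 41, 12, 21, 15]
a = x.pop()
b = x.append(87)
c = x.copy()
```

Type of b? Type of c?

list.append() returns None; list.copy() returns list

NoneType, list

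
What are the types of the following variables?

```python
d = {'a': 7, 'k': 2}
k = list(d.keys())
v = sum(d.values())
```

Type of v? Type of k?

sum of int values returns int; list(...) returns list

int, list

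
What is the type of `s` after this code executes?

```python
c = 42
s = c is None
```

'is' comparison returns bool

bool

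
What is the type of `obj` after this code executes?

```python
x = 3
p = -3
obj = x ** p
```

int ** negative int returns float

float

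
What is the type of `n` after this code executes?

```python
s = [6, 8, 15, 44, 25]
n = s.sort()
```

list.sort() returns None (sorts in place)

NoneType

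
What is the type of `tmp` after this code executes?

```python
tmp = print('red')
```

print() returns None

NoneType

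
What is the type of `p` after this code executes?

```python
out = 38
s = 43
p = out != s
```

Comparison operators return bool

bool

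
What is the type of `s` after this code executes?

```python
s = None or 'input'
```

'or' with None returns the other value ('input', str)

str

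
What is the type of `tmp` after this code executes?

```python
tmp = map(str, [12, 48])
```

map() returns a map iterator object

map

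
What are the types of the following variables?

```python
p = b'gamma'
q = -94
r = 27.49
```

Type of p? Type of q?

p is bytes; q is int

bytes, int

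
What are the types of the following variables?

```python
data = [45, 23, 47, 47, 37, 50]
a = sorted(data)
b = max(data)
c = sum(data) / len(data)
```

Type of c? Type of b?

int / int returns float; max of ints returns int

float, int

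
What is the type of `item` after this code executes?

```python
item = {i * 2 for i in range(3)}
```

A set comprehension {expr for x in iterable} produces a set

set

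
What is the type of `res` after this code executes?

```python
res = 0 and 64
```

'and' returns the first falsy value (0, which is int)

int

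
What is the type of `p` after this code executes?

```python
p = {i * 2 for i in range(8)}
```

A set comprehension {expr for x in iterable} produces a set

set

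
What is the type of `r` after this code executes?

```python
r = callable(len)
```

callable() returns bool

bool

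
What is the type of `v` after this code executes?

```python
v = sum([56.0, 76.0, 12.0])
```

sum() of floats returns float

float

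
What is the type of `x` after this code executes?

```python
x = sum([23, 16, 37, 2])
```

sum() of ints returns int

int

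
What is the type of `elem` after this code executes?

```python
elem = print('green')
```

print() returns None

NoneType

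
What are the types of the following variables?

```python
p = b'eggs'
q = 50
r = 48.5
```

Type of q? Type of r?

q is int; r is float

int, float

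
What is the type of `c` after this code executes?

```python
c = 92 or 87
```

'or' returns the first truthy value (92, which is int)

int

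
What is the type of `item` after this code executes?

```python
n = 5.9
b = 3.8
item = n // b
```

float // float returns float (floor division preserves float type)

float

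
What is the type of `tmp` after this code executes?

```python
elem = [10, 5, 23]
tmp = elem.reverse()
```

list.reverse() returns None

NoneType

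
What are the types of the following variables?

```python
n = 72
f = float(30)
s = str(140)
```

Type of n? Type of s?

n is int; s is str

int, str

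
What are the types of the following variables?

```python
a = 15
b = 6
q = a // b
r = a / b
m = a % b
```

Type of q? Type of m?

int // int returns int; int % int returns int

int, int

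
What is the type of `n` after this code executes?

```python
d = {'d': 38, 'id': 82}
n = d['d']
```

Accessing dict[str, int] with key 'd' returns int value 38

int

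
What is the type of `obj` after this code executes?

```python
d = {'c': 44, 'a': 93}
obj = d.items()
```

dict.items() returns a dict_items view

dict_items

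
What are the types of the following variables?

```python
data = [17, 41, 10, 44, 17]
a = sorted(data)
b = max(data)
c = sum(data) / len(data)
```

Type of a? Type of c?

sorted() returns list; int / int returns float

list, float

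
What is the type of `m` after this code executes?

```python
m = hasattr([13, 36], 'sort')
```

hasattr() returns bool

bool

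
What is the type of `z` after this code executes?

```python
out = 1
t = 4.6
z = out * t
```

int * float returns float (1 * 4.6 = 4.6)

float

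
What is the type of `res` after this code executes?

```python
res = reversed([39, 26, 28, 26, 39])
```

reversed() on a list returns a list_reverseiterator

list_reverseiterator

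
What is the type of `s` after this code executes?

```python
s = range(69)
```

range() returns a range object

range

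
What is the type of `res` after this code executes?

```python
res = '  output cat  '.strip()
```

str.strip() returns str

str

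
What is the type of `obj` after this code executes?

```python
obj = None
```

None has type NoneType

NoneType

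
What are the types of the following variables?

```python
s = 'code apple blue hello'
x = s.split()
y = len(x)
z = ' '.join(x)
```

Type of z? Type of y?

str.join() returns str; len() returns int

str, int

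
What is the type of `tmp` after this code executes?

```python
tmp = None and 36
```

'and' returns first falsy value (None)

NoneType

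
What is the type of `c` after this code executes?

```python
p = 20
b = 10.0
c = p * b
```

int * float returns float (20 * 10.0 = 200.0)

float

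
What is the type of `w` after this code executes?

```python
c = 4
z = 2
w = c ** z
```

int ** positive int returns int (4 ** 2 = 16)

int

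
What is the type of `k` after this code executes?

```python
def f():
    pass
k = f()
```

A function with no return statement returns None

NoneType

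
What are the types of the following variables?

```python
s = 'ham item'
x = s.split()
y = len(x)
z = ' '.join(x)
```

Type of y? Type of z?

len() returns int; str.join() returns str

int, str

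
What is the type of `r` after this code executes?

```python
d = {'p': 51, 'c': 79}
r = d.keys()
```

.keys() returns a dict_keys view object

dict_keys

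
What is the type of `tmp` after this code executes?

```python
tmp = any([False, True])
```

any() returns bool

bool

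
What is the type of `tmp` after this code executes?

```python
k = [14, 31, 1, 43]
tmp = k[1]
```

Indexing a list of ints returns int (k[1] = 31)

int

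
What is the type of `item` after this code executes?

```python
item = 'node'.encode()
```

str.encode() returns bytes

bytes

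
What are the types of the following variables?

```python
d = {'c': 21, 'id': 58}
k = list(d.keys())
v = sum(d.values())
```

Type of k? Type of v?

list(...) returns list; sum of int values returns int

list, int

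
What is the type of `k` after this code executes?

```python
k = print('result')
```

print() returns None

NoneType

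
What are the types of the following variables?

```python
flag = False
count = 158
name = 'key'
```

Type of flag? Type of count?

flag is bool; count is int

bool, int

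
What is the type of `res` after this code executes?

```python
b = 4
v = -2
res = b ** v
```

int ** negative int returns float

float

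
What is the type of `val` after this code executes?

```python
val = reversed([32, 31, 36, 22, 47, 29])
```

reversed() on a list returns a list_reverseiterator

list_reverseiterator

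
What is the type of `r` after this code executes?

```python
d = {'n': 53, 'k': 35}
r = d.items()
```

dict.items() returns a dict_items view

dict_items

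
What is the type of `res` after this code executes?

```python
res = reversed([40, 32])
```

reversed() on a list returns a list_reverseiterator

list_reverseiterator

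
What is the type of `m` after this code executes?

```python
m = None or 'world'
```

'or' with None returns the other value ('world', str)

str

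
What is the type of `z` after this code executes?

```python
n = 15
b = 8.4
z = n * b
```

int * float returns float (15 * 8.4 = 126.0)

float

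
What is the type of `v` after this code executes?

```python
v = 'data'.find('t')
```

str.find() returns int (index, or -1)

int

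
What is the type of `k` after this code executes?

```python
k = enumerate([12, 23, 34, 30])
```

enumerate() returns an enumerate iterator object

enumerate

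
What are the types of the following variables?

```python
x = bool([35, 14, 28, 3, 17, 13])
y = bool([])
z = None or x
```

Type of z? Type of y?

None or <bool> returns the bool; bool() returns bool

bool, bool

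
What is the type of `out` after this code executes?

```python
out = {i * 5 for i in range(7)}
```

A set comprehension {expr for x in iterable} produces a set

set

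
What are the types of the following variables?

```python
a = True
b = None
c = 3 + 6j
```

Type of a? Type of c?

a is bool; c is complex

bool, complex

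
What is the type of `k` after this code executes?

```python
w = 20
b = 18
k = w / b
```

int / int always returns float in Python 3 (20 / 18 = 1.11111)

float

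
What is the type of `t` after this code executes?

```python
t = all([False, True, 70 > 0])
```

all() returns bool

bool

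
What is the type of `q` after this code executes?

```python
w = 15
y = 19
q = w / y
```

int / int always returns float in Python 3 (15 / 19 = 0.789474)

float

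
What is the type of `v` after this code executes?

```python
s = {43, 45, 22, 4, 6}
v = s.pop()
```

Popping from a set of ints returns int

int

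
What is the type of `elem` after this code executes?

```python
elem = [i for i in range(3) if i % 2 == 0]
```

A list comprehension [...] produces a list

list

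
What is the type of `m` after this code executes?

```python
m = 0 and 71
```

'and' returns the first falsy value (0, which is int)

int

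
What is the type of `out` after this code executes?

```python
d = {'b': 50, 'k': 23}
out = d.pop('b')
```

dict.pop() returns the value (int)

int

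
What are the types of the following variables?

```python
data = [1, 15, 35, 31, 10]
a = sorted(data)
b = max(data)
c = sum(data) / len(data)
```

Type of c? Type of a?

int / int returns float; sorted() returns list

float, list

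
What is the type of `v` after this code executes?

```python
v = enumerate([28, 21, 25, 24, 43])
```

enumerate() returns an enumerate iterator object

enumerate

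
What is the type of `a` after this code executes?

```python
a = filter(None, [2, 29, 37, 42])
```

filter() returns a filter iterator object

filter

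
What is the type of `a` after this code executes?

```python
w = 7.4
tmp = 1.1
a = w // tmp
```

float // float returns float (floor division preserves float type)

float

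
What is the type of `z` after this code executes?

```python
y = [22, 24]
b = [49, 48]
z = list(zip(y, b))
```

list(zip(...)) returns a list of tuples

list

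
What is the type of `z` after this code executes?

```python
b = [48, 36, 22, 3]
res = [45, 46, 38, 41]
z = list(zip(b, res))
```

list(zip(...)) returns a list of tuples

list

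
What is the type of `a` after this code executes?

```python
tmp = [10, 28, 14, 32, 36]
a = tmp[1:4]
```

Slicing a list always returns a list

list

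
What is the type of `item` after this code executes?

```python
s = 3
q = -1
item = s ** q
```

int ** negative int returns float

float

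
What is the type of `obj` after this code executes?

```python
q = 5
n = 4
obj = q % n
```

int % int returns int (5 % 4 = 1)

int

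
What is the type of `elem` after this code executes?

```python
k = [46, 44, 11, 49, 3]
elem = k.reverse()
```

list.reverse() returns None

NoneType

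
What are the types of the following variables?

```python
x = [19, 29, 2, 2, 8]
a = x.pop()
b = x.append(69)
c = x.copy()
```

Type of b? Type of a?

list.append() returns None; list.pop() returns the element (int)

NoneType, int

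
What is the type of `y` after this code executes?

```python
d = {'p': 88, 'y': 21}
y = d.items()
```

dict.items() returns a dict_items view

dict_items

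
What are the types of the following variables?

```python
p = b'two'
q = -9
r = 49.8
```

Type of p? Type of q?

p is bytes; q is int

bytes, int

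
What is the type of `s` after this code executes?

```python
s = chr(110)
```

chr() returns str (single character)

str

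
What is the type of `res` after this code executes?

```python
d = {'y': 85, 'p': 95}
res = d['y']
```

Accessing dict[str, int] with key 'y' returns int value 85

int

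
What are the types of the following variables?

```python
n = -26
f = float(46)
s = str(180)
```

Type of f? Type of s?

f is float; s is str

float, str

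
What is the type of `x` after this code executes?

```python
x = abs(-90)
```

abs() of int returns int

int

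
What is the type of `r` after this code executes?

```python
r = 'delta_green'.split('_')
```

str.split() returns list

list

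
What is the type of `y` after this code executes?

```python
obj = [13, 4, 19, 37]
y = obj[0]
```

Indexing a list of ints returns int (obj[0] = 13)

int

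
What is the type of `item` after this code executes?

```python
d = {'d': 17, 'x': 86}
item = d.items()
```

dict.items() returns a dict_items view

dict_items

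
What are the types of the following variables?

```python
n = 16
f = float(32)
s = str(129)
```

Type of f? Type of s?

f is float; s is str

float, str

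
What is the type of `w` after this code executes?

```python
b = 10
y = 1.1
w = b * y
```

int * float returns float (10 * 1.1 = 11.0)

float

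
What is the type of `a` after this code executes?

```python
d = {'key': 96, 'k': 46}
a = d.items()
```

dict.items() returns a dict_items view

dict_items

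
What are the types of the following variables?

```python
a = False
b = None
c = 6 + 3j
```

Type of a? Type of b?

a is bool; b is NoneType

bool, NoneType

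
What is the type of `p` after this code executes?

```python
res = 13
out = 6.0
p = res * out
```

int * float returns float (13 * 6.0 = 78.0)

float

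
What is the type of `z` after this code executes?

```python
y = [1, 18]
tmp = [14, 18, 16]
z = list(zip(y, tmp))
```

list(zip(...)) returns a list of tuples

list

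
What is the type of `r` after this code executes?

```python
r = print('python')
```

print() returns None

NoneType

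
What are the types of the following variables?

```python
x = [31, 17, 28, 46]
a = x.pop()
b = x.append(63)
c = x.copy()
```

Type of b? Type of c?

list.append() returns None; list.copy() returns list

NoneType, list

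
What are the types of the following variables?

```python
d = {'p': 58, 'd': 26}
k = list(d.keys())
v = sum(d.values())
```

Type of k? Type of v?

list(...) returns list; sum of int values returns int

list, int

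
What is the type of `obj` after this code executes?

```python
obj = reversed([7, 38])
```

reversed() on a list returns a list_reverseiterator

list_reverseiterator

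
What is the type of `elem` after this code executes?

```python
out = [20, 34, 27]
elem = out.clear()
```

list.clear() returns None

NoneType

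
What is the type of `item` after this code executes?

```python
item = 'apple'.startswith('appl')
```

str.startswith() returns bool

bool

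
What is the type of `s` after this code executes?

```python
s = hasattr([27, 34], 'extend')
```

hasattr() returns bool

bool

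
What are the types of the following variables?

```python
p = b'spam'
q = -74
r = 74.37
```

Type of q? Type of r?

q is int; r is float

int, float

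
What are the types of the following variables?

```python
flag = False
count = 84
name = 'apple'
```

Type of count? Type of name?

count is int; name is str

int, str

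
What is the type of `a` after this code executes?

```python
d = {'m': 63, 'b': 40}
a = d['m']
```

Accessing dict[str, int] with key 'm' returns int value 63

int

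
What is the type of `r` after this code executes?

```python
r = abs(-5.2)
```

abs() of float returns float

float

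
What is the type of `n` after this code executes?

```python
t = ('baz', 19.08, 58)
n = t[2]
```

Index 2 of tuple is 58 which is int

int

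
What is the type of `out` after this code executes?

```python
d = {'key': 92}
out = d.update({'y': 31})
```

dict.update() returns None

NoneType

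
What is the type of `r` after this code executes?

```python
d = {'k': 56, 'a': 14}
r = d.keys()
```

.keys() returns a dict_keys view object

dict_keys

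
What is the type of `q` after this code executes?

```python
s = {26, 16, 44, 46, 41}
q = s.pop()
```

Popping from a set of ints returns int

int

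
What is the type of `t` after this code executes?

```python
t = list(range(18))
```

list(range(...)) returns list

list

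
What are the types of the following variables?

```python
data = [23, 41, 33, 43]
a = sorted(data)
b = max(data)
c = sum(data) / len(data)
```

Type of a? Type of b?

sorted() returns list; max of ints returns int

list, int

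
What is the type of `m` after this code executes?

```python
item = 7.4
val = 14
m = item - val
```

float - int returns float (7.4 - 14 = -6.6)

float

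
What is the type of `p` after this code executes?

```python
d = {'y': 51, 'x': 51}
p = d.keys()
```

.keys() returns a dict_keys view object

dict_keys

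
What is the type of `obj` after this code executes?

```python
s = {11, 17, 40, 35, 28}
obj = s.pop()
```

Popping from a set of ints returns int

int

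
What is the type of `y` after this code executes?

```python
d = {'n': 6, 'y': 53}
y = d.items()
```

dict.items() returns a dict_items view

dict_items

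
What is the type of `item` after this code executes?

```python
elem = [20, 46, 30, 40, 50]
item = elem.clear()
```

list.clear() returns None

NoneType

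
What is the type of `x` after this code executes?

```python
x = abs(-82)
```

abs() of int returns int

int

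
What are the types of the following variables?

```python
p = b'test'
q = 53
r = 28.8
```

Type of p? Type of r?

p is bytes; r is float

bytes, float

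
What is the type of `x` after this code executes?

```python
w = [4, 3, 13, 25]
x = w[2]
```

Indexing a list of ints returns int (w[2] = 13)

int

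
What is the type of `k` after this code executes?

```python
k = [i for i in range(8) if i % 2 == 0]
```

A list comprehension [...] produces a list

list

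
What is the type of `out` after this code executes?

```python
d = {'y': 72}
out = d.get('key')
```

dict.get() returns None when key 'key' is not found and no default given

NoneType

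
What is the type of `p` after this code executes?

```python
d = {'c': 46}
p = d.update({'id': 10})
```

dict.update() returns None

NoneType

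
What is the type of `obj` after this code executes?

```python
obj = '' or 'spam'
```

'or' returns first truthy value ('spam', which is str)

str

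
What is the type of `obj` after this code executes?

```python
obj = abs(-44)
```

abs() of int returns int

int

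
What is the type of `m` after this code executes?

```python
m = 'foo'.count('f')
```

str.count() returns int

int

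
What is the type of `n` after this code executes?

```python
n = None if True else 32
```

Ternary: condition is True, if branch (None) taken → NoneType

NoneType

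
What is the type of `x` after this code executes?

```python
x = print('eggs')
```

print() returns None

NoneType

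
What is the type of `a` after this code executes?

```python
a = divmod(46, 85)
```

divmod() returns a tuple (quotient, remainder)

tuple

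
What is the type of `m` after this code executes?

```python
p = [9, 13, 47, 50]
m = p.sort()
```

list.sort() returns None (sorts in place)

NoneType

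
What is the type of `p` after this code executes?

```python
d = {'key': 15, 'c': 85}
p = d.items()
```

dict.items() returns a dict_items view

dict_items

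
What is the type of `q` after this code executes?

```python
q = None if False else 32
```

Ternary: condition is False, else branch (32) taken → int

int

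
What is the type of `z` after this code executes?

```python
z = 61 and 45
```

'and' returns the last value when all truthy (45, which is int)

int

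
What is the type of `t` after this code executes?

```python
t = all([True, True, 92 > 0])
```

all() returns bool

bool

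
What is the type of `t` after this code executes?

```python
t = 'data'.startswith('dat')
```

str.startswith() returns bool

bool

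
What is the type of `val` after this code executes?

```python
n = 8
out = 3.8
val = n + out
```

int + float returns float (8 + 3.8 = 11.8)

float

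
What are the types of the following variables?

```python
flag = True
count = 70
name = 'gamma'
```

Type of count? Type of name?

count is int; name is str

int, str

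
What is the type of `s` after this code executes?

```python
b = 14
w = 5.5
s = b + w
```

int + float returns float (14 + 5.5 = 19.5)

float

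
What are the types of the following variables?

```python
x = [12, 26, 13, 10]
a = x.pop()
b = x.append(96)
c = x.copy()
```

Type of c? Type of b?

list.copy() returns list; list.append() returns None

list, NoneType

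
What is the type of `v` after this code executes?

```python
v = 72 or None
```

'or' returns first truthy value (72, int)

int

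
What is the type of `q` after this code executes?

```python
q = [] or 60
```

'or' returns first truthy value (60, which is int)

int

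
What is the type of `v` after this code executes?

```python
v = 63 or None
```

'or' returns first truthy value (63, int)

int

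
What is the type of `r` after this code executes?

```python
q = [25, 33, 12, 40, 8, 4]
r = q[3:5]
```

Slicing a list always returns a list

list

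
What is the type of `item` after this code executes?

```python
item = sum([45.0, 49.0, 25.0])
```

sum() of floats returns float

float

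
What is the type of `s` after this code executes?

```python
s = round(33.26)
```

round() with no ndigits arg returns int

int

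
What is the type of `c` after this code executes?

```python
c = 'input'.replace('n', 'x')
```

str.replace() returns str

str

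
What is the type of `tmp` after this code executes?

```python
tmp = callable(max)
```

callable() returns bool

bool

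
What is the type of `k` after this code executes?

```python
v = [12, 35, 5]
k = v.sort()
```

list.sort() returns None (sorts in place)

NoneType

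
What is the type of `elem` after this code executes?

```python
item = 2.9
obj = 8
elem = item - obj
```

float - int returns float (2.9 - 8 = -5.1)

float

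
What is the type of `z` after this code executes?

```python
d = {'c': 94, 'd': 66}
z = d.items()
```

dict.items() returns a dict_items view

dict_items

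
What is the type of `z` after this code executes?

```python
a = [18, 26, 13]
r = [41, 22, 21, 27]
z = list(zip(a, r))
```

list(zip(...)) returns a list of tuples

list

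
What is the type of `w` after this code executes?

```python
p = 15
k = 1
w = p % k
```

int % int returns int (15 % 1 = 0)

int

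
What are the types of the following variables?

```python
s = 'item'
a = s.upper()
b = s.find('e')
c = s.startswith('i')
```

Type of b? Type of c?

str.find() returns int; str.startswith() returns bool

int, bool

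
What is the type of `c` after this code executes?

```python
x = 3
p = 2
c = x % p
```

int % int returns int (3 % 2 = 1)

int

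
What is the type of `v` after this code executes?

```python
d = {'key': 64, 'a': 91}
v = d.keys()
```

.keys() returns a dict_keys view object

dict_keys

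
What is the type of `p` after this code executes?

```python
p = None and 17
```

'and' returns first falsy value (None)

NoneType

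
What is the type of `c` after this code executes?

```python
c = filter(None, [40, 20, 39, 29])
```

filter() returns a filter iterator object

filter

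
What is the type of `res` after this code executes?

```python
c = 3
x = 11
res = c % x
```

int % int returns int (3 % 11 = 3)

int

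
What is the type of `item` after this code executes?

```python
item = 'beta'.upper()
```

str.upper() returns str

str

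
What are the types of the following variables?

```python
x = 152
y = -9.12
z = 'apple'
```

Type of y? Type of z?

y is float; z is str

float, str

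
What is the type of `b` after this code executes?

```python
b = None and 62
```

'and' returns first falsy value (None)

NoneType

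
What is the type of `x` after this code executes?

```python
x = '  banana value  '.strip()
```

str.strip() returns str

str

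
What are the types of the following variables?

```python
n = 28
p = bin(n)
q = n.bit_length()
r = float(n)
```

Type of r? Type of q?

float() returns float; int.bit_length() returns int

float, int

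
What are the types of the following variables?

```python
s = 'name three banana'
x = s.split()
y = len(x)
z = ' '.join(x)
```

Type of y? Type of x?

len() returns int; str.split() returns list

int, list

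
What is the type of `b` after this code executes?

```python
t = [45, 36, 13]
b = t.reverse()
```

list.reverse() returns None

NoneType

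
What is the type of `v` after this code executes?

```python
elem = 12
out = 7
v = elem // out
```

int // int returns int (12 // 7 = 1)

int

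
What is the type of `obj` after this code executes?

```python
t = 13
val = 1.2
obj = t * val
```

int * float returns float (13 * 1.2 = 15.6)

float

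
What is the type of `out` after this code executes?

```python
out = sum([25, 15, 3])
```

sum() of ints returns int

int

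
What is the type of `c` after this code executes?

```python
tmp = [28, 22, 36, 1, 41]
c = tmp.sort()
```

list.sort() returns None (sorts in place)

NoneType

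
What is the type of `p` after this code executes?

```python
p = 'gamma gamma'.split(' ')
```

str.split() returns list

list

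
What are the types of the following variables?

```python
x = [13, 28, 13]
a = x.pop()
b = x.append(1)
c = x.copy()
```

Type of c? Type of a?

list.copy() returns list; list.pop() returns the element (int)

list, int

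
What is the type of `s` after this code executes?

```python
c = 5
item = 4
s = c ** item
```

int ** positive int returns int (5 ** 4 = 625)

int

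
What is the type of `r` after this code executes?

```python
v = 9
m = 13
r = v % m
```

int % int returns int (9 % 13 = 9)

int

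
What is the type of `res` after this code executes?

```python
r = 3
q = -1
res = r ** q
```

int ** negative int returns float

float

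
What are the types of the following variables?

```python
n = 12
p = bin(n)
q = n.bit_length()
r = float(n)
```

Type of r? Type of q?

float() returns float; int.bit_length() returns int

float, int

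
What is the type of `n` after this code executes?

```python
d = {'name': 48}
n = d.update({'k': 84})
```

dict.update() returns None

NoneType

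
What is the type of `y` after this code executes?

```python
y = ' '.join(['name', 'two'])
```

str.join() returns str

str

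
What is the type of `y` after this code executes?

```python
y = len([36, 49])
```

len() always returns int

int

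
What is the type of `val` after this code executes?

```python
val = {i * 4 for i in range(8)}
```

A set comprehension {expr for x in iterable} produces a set

set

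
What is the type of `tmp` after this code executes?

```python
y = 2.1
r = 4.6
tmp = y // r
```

float // float returns float (floor division preserves float type)

float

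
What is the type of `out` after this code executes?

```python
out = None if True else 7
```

Ternary: condition is True, if branch (None) taken → NoneType

NoneType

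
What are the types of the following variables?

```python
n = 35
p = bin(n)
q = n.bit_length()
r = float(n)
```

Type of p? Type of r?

bin() returns str; float() returns float

str, float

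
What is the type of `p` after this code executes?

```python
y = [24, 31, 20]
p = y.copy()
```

list.copy() returns list

list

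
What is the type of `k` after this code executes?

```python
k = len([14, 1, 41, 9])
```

len() always returns int

int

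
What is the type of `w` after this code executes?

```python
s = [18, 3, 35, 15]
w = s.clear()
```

list.clear() returns None

NoneType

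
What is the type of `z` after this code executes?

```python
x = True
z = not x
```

'not' always returns bool

bool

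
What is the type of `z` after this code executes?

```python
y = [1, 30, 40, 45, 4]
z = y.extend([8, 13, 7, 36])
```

list.extend() returns None

NoneType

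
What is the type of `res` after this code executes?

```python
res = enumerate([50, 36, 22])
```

enumerate() returns an enumerate iterator object

enumerate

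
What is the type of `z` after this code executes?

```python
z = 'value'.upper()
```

str.upper() returns str

str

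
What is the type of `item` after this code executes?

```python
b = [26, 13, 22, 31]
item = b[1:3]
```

Slicing a list always returns a list

list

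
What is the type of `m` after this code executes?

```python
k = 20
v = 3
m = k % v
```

int % int returns int (20 % 3 = 2)

int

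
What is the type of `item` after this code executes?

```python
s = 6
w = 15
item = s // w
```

int // int returns int (6 // 15 = 0)

int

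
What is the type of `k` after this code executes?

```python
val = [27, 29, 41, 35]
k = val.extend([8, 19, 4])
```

list.extend() returns None

NoneType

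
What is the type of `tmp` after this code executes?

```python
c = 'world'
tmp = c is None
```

'is' comparison returns bool

bool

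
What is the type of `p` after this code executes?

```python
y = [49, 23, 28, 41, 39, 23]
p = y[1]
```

Indexing a list of ints returns int (y[1] = 23)

int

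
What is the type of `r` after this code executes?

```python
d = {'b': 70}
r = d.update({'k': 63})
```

dict.update() returns None

NoneType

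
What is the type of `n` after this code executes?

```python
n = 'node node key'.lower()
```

str.lower() returns str

str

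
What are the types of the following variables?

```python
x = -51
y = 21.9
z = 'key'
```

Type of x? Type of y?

x is int; y is float

int, float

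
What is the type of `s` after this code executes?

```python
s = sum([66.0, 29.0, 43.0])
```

sum() of floats returns float

float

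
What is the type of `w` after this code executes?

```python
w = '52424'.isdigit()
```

str.isdigit() returns bool

bool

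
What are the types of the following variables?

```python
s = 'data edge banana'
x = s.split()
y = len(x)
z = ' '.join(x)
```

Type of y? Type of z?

len() returns int; str.join() returns str

int, str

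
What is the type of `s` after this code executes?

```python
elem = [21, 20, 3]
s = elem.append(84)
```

list.append() returns None (mutates in place)

NoneType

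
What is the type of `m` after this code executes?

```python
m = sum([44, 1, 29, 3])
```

sum() of ints returns int

int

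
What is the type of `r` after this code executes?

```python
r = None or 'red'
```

'or' with None returns the other value ('red', str)

str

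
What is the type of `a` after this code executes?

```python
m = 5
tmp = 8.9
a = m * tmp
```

int * float returns float (5 * 8.9 = 44.5)

float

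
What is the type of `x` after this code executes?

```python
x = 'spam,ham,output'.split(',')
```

str.split() returns list

list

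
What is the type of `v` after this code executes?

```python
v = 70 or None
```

'or' returns first truthy value (70, int)

int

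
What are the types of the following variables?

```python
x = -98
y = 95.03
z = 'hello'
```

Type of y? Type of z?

y is float; z is str

float, str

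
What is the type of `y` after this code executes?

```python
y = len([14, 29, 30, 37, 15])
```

len() always returns int

int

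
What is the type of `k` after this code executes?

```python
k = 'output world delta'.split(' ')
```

str.split() returns list

list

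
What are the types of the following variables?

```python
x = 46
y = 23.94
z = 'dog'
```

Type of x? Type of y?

x is int; y is float

int, float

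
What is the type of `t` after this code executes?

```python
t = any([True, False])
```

any() returns bool

bool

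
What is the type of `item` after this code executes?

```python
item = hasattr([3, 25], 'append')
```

hasattr() returns bool

bool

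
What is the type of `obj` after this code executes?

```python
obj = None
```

None has type NoneType

NoneType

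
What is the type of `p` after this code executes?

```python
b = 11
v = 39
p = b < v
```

Comparison operators return bool

bool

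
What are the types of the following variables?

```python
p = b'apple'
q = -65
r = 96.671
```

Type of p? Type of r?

p is bytes; r is float

bytes, float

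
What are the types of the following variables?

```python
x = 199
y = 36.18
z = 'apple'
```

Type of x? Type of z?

x is int; z is str

int, str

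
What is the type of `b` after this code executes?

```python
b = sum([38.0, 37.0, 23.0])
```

sum() of floats returns float

float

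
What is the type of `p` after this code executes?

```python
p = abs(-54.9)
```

abs() of float returns float

float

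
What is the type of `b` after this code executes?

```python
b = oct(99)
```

oct() returns str representation

str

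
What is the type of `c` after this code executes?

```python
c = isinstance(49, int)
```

isinstance() returns bool

bool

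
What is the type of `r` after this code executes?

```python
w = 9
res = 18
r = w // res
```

int // int returns int (9 // 18 = 0)

int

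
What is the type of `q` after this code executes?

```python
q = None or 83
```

'or' with None returns the other value (83, int)

int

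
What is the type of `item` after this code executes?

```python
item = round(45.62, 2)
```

round() with ndigits arg returns float

float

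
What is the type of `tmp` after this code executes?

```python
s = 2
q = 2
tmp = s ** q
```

int ** positive int returns int (2 ** 2 = 4)

int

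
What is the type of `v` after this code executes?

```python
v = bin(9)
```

bin() returns str representation

str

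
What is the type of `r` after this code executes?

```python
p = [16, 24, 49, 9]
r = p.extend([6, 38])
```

list.extend() returns None

NoneType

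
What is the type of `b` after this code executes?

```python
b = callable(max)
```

callable() returns bool

bool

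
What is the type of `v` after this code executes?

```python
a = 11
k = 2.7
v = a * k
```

int * float returns float (11 * 2.7 = 29.7)

float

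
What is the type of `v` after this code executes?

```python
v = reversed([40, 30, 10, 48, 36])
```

reversed() on a list returns a list_reverseiterator

list_reverseiterator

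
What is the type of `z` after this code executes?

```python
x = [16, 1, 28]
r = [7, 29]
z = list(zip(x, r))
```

list(zip(...)) returns a list of tuples

list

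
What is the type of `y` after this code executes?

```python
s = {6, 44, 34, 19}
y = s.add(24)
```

set.add() returns None (mutates in place)

NoneType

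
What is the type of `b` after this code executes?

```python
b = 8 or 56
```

'or' returns the first truthy value (8, which is int)

int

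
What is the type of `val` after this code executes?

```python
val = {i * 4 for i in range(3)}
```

A set comprehension {expr for x in iterable} produces a set

set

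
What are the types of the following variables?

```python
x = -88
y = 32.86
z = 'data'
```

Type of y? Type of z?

y is float; z is str

float, str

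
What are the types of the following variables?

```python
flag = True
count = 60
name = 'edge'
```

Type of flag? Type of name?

flag is bool; name is str

bool, str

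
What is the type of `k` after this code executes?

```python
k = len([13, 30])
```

len() always returns int

int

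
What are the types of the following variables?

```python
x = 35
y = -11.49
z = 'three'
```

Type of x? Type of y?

x is int; y is float

int, float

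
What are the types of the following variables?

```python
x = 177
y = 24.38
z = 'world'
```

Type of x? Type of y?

x is int; y is float

int, float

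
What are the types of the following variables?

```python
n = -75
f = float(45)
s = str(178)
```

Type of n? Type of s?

n is int; s is str

int, str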